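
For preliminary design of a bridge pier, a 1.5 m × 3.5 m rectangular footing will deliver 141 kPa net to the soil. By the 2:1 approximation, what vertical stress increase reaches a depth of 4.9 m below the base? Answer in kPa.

By the 2:1 method the load spreads at 1 horizontal : 2 vertical, so at depth z the loaded area has grown by z in each plan dimension:
Δσ = qBL/((B+z)(L+z)) = 141×1.5×3.5/((1.5+4.9)(3.5+4.9)) = 13.77 kPa

Δσ_z ≈ 13.8 kPa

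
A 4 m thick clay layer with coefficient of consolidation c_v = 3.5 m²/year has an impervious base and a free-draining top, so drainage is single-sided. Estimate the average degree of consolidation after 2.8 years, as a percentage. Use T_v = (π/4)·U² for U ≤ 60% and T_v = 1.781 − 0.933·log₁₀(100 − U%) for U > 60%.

U ≈ 82.1 %

Drainage path length: H_d = H = 4 m (single drainage).
T_v = c_v·t/H_d² = 3.5×2.8/4² = 0.6125.
T_v = 0.6125 corresponds to the U > 60% branch:
U = 1 − 10^((1.781 − T_v)/0.933)/100 = 0.8212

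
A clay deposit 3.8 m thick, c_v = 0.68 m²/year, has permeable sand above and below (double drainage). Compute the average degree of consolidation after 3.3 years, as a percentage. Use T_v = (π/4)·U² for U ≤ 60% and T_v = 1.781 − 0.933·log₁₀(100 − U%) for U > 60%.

Drainage path length: H_d = H/2 = 1.9 m (double drainage).
T_v = c_v·t/H_d² = 0.68×3.3/1.9² = 0.62161.
T_v = 0.62161 corresponds to the U > 60% branch:
U = 1 − 10^((1.781 − T_v)/0.933)/100 = 0.8252

U ≈ 82.5 %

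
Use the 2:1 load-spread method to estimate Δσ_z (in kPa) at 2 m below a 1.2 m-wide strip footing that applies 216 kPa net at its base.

By the 2:1 method the load spreads at 1 horizontal : 2 vertical, so at depth z the loaded area has grown by z in each plan dimension:
Δσ = qB/(B+z) = 216×1.2/(1.2+2) = 81 kPa

Δσ_z ≈ 81 kPa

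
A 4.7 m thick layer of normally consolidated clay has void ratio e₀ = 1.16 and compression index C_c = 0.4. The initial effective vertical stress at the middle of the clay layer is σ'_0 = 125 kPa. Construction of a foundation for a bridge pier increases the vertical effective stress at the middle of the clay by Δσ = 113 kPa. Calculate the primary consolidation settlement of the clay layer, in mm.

S_c ≈ 243 mm

Final effective stress: σ'_f = σ'_0 + Δσ = 125 + 113 = 238 kPa.
Normally consolidated clay, so the full stress increment lies on the virgin compression line:
S_c = C_c·H/(1+e₀)·log₁₀(σ'_f/σ'_0) = 0.4×4.7/(1+1.16)×log₁₀(238/125)
    = 0.87037 × 0.27967 = 0.2434 m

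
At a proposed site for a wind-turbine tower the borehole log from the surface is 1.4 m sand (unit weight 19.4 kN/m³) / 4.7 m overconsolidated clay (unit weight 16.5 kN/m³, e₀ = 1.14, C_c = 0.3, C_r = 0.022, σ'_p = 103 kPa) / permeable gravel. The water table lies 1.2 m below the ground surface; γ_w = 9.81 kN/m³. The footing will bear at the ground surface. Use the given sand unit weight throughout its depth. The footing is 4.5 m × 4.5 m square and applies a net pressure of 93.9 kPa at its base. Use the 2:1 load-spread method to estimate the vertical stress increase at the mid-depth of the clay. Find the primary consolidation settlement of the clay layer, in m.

Mid-depth of clay below the ground surface: z = 1.4 + 4.7/2 = 3.75 m.
Total vertical stress at mid-clay: σ_v = 19.4×1.4 + 16.5×2.35 = 65.935 kPa.
Pore pressure: u = 9.81×(3.75 − 1.2) = 25.015 kPa.
Initial effective stress: σ'_0 = σ_v − u = 65.935 − 25.015 = 40.92 kPa.
Stress increase at mid-clay by the 2:1 spreading method:
Δσ = qBL/((B+z)(L+z)) = 93.9×4.5×4.5/((4.5+3.75)(4.5+3.75)) = 27.937 kPa
Final effective stress: σ'_f = 40.92 + 27.937 = 68.857 kPa.
σ'_f = 68.857 ≤ σ'_p = 103 kPa, so the clay remains overconsolidated and only the recompression index applies:
S_c = C_r·H/(1+e₀)·log₁₀(σ'_f/σ'_0) = 0.022×4.7/2.14×log₁₀(68.857/40.92)
    = 0.048319 × 0.22601 = 0.01092 m

S_c ≈ 0.0109 m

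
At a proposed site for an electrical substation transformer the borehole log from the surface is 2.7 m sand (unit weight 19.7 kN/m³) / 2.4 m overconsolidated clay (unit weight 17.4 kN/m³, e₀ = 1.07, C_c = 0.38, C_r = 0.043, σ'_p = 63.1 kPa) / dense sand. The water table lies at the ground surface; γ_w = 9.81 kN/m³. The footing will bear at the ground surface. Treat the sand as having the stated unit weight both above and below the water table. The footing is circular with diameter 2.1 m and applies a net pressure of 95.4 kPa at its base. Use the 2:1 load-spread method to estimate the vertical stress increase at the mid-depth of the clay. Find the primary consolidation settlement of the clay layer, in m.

Mid-depth of clay below the ground surface: z = 2.7 + 2.4/2 = 3.9 m.
Total vertical stress at mid-clay: σ_v = 19.7×2.7 + 17.4×1.2 = 74.07 kPa.
Pore pressure: u = 9.81×(3.9 − 0) = 38.259 kPa.
Initial effective stress: σ'_0 = σ_v − u = 74.07 − 38.259 = 35.811 kPa.
Stress increase at mid-clay by the 2:1 spreading method:
Δσ ≈ qD²/(D+z)² = 95.4×2.1²/(2.1+3.9)² = 11.687 kPa
Final effective stress: σ'_f = 35.811 + 11.687 = 47.498 kPa.
σ'_f = 47.498 ≤ σ'_p = 63.1 kPa, so the clay remains overconsolidated and only the recompression index applies:
S_c = C_r·H/(1+e₀)·log₁₀(σ'_f/σ'_0) = 0.043×2.4/2.07×log₁₀(47.498/35.811)
    = 0.049854 × 0.12266 = 0.006115 m

S_c ≈ 0.00612 m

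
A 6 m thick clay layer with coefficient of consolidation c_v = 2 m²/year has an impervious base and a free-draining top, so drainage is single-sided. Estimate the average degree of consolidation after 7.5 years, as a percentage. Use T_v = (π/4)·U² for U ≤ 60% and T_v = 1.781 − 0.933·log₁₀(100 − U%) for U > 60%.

U ≈ 71 %

Drainage path length: H_d = H = 6 m (single drainage).
T_v = c_v·t/H_d² = 2×7.5/6² = 0.41667.
T_v = 0.41667 corresponds to the U > 60% branch:
U = 1 − 10^((1.781 − T_v)/0.933)/100 = 0.7101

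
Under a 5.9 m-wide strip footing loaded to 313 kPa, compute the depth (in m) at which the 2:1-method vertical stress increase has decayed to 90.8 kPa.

z ≈ 14.4 m

2:1 spreading — at depth z the loaded area has grown by z in each plan dimension:
qB/(B+z) = Δσ_z ⇒ z = qB/Δσ_z − B = 313×5.9/90.8 − 5.9 = 14.44 m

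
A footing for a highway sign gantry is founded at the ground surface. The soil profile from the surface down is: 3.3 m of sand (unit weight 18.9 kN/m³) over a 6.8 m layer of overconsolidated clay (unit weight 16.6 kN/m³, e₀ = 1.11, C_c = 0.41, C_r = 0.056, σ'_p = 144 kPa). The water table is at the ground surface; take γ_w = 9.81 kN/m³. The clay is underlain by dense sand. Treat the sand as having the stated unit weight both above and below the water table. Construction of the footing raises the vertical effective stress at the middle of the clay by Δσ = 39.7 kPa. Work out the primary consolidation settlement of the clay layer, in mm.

S_c ≈ 43.8 mm

Mid-depth of clay below the ground surface: z = 3.3 + 6.8/2 = 6.7 m.
Total vertical stress at mid-clay: σ_v = 18.9×3.3 + 16.6×3.4 = 118.81 kPa.
Pore pressure: u = 9.81×(6.7 − 0) = 65.727 kPa.
Initial effective stress: σ'_0 = σ_v − u = 118.81 − 65.727 = 53.083 kPa.
Final effective stress: σ'_f = 53.083 + 39.7 = 92.783 kPa.
σ'_f = 92.783 ≤ σ'_p = 144 kPa, so the clay remains overconsolidated and only the recompression index applies:
S_c = C_r·H/(1+e₀)·log₁₀(σ'_f/σ'_0) = 0.056×6.8/2.11×log₁₀(92.783/53.083)
    = 0.18047 × 0.24251 = 0.04377 m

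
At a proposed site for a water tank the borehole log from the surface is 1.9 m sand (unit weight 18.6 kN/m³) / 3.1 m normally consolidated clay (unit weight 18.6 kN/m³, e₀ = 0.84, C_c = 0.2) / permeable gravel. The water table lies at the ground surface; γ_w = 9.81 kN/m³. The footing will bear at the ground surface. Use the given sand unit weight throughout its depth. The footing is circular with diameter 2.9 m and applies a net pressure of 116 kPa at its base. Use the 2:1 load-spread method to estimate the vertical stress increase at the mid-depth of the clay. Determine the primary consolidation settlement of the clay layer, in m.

S_c ≈ 0.0858 m

Mid-depth of clay below the ground surface: z = 1.9 + 3.1/2 = 3.45 m.
Total vertical stress at mid-clay: σ_v = 18.6×1.9 + 18.6×1.55 = 64.17 kPa.
Pore pressure: u = 9.81×(3.45 − 0) = 33.845 kPa.
Initial effective stress: σ'_0 = σ_v − u = 64.17 − 33.845 = 30.325 kPa.
Stress increase at mid-clay by the 2:1 spreading method:
Δσ ≈ qD²/(D+z)² = 116×2.9²/(2.9+3.45)² = 24.194 kPa
Final effective stress: σ'_f = σ'_0 + Δσ = 30.325 + 24.194 = 54.519 kPa.
Normally consolidated clay, so the full stress increment lies on the virgin compression line:
S_c = C_c·H/(1+e₀)·log₁₀(σ'_f/σ'_0) = 0.2×3.1/(1+0.84)×log₁₀(54.519/30.325)
    = 0.33696 × 0.25475 = 0.08584 m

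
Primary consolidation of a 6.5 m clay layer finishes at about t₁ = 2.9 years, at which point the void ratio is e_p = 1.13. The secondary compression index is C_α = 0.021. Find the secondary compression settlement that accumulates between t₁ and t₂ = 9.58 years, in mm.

S_s ≈ 33.3 mm

Secondary compression: S_s = C_α·H/(1+e_p)·log₁₀(t₂/t₁)
S_s = 0.021×6.5/(1+1.13)×log₁₀(9.58/2.9)
    = 0.06408 × 0.519 = 0.03326 m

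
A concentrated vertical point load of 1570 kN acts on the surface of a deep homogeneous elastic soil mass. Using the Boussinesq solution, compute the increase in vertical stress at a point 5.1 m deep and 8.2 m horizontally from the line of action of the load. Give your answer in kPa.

Δσ_z ≈ 1.18 kPa

Boussinesq vertical stress below a point load on an elastic half-space:
Δσ_z = 3P/(2πz²) · [1 + (r/z)²]^(−5/2)
r/z = 8.2/5.1 = 1.6078; [1+(r/z)²]^(−5/2) = 0.041089.
Δσ_z = 3×1570/(2π×5.1²) × 0.041089 = 28.82 × 0.041089 = 1.184 kPa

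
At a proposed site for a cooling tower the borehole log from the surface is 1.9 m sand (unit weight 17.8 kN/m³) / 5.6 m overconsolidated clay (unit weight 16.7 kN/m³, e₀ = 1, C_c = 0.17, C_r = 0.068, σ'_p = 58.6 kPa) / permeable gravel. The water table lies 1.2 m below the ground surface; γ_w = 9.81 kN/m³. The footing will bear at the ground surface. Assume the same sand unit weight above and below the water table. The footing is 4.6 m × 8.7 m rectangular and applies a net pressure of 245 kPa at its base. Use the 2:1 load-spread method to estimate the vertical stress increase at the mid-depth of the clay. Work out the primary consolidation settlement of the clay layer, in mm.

Mid-depth of clay below the ground surface: z = 1.9 + 5.6/2 = 4.7 m.
Total vertical stress at mid-clay: σ_v = 17.8×1.9 + 16.7×2.8 = 80.58 kPa.
Pore pressure: u = 9.81×(4.7 − 1.2) = 34.335 kPa.
Initial effective stress: σ'_0 = σ_v − u = 80.58 − 34.335 = 46.245 kPa.
Stress increase at mid-clay by the 2:1 spreading method:
Δσ = qBL/((B+z)(L+z)) = 245×4.6×8.7/((4.6+4.7)(8.7+4.7)) = 78.678 kPa
Final effective stress: σ'_f = 46.245 + 78.678 = 124.92 kPa.
σ'_f = 124.92 > σ'_p = 58.6 kPa, so the stress path crosses the preconsolidation pressure — recompression up to σ'_p, then virgin compression beyond:
S_c = H/(1+e₀)·[C_r·log₁₀(σ'_p/σ'_0) + C_c·log₁₀(σ'_f/σ'_p)]
    = 5.6/2 × [0.068×log₁₀(58.6/46.245) + 0.17×log₁₀(124.92/58.6)]
    = 2.8 × [0.0069926 + 0.055885] = 0.1761 m

S_c ≈ 176 mm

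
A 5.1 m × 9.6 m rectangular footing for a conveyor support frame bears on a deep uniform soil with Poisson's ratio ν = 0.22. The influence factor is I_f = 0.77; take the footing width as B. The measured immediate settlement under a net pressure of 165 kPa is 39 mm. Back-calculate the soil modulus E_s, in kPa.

E_s ≈ 15800 kPa

S_e = q·B·(1−ν²)/E_s · I_f  ⇒  E_s = q·B·(1−ν²)·I_f / S_e.
E_s = 165 × 5.1 × 0.9516 × 0.77 / 0.039 = 15810 kPa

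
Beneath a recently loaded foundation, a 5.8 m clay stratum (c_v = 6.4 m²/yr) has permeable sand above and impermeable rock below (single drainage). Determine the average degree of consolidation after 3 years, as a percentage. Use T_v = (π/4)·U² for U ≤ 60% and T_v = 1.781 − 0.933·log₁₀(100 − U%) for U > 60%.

Drainage path length: H_d = H = 5.8 m (single drainage).
T_v = c_v·t/H_d² = 6.4×3/5.8² = 0.57075.
T_v = 0.57075 corresponds to the U > 60% branch:
U = 1 − 10^((1.781 − T_v)/0.933)/100 = 0.8018

U ≈ 80.2 %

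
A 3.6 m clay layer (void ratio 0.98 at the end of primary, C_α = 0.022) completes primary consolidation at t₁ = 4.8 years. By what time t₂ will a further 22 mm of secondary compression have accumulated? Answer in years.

S_s = C_α·H/(1+e_p)·log₁₀(t₂/t₁) ⇒ log₁₀(t₂/t₁) = S_s·(1+e_p)/(C_α·H).
log₁₀(t₂/t₁) = 0.022 × (1+0.98) / (0.022×3.6) = 0.55
t₂ = t₁ × 10^0.55 = 4.8 × 3.548 = 17.03 years

t₂ ≈ 17 years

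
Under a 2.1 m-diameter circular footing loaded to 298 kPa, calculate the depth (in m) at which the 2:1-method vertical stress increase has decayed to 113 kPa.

z ≈ 1.31 m

2:1 spreading — at depth z the loaded area has grown by z in each plan dimension:
qD²/(D+z)² = Δσ_z ⇒ z = D(√(q/Δσ_z) − 1) = 2.1×(√(298/113) − 1) = 1.31 m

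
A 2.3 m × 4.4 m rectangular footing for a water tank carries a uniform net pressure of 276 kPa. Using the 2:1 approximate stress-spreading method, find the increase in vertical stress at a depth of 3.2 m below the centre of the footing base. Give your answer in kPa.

Δσ_z ≈ 66.8 kPa

By the 2:1 method the load spreads at 1 horizontal : 2 vertical, so at depth z the loaded area has grown by z in each plan dimension:
Δσ = qBL/((B+z)(L+z)) = 276×2.3×4.4/((2.3+3.2)(4.4+3.2)) = 66.821 kPa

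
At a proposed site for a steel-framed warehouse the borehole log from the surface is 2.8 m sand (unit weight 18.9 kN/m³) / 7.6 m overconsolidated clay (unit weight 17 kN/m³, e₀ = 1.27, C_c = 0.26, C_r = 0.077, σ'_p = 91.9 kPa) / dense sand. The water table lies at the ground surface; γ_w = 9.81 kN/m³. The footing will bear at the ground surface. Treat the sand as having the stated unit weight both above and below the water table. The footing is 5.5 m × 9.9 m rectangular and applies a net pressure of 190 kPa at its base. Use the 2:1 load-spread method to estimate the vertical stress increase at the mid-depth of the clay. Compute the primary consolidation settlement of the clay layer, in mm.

Mid-depth of clay below the ground surface: z = 2.8 + 7.6/2 = 6.6 m.
Total vertical stress at mid-clay: σ_v = 18.9×2.8 + 17×3.8 = 117.52 kPa.
Pore pressure: u = 9.81×(6.6 − 0) = 64.746 kPa.
Initial effective stress: σ'_0 = σ_v − u = 117.52 − 64.746 = 52.774 kPa.
Stress increase at mid-clay by the 2:1 spreading method:
Δσ = qBL/((B+z)(L+z)) = 190×5.5×9.9/((5.5+6.6)(9.9+6.6)) = 51.818 kPa
Final effective stress: σ'_f = 52.774 + 51.818 = 104.59 kPa.
σ'_f = 104.59 > σ'_p = 91.9 kPa, so the stress path crosses the preconsolidation pressure — recompression up to σ'_p, then virgin compression beyond:
S_c = H/(1+e₀)·[C_r·log₁₀(σ'_p/σ'_0) + C_c·log₁₀(σ'_f/σ'_p)]
    = 7.6/2.27 × [0.077×log₁₀(91.9/52.774) + 0.26×log₁₀(104.59/91.9)]
    = 3.348 × [0.018549 + 0.014605] = 0.111 m

S_c ≈ 111 mm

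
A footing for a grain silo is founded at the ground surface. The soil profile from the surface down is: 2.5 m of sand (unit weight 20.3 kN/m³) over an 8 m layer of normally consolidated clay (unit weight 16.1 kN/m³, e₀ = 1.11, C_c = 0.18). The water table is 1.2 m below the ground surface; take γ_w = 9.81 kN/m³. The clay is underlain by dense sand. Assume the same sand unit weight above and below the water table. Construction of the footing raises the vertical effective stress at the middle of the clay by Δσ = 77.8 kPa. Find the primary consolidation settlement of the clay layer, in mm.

Mid-depth of clay below the ground surface: z = 2.5 + 8/2 = 6.5 m.
Total vertical stress at mid-clay: σ_v = 20.3×2.5 + 16.1×4 = 115.15 kPa.
Pore pressure: u = 9.81×(6.5 − 1.2) = 51.993 kPa.
Initial effective stress: σ'_0 = σ_v − u = 115.15 − 51.993 = 63.157 kPa.
Final effective stress: σ'_f = σ'_0 + Δσ = 63.157 + 77.8 = 140.96 kPa.
Normally consolidated clay, so the full stress increment lies on the virgin compression line:
S_c = C_c·H/(1+e₀)·log₁₀(σ'_f/σ'_0) = 0.18×8/(1+1.11)×log₁₀(140.96/63.157)
    = 0.68246 × 0.34867 = 0.238 m

S_c ≈ 238 mm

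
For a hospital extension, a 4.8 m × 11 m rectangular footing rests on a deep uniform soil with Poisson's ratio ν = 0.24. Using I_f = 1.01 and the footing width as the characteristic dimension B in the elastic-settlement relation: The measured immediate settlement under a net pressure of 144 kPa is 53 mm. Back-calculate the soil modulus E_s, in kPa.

E_s ≈ 12400 kPa

S_e = q·B·(1−ν²)/E_s · I_f  ⇒  E_s = q·B·(1−ν²)·I_f / S_e.
E_s = 144 × 4.8 × 0.9424 × 1.01 / 0.053 = 12410 kPa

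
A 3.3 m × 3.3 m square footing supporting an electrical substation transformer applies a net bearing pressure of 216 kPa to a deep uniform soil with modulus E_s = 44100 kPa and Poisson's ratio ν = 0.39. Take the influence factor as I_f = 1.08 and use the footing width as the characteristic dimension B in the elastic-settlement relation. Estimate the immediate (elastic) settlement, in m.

Immediate (elastic) settlement: S_e = q·B·(1−ν²)/E_s · I_f.
S_e = 216 × 3.3 × (1 − 0.39²) / 44100 × 1.08
    = 216 × 3.3 × 0.8479 / 44100 × 1.08
    = 0.0148 m

S_e ≈ 0.0148 m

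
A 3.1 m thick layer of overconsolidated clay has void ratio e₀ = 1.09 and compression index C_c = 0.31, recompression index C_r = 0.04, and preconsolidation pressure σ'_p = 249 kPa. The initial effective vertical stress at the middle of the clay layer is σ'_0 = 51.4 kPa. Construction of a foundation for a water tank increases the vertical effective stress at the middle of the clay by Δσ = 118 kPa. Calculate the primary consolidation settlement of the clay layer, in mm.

Final effective stress: σ'_f = 51.4 + 118 = 169.4 kPa.
σ'_f = 169.4 ≤ σ'_p = 249 kPa, so the clay remains overconsolidated and only the recompression index applies:
S_c = C_r·H/(1+e₀)·log₁₀(σ'_f/σ'_0) = 0.04×3.1/2.09×log₁₀(169.4/51.4)
    = 0.059332 × 0.51795 = 0.03073 m

S_c ≈ 30.7 mm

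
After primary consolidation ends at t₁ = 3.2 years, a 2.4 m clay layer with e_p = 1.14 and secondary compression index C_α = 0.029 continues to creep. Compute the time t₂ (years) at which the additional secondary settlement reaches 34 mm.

t₂ ≈ 35.5 years

S_s = C_α·H/(1+e_p)·log₁₀(t₂/t₁) ⇒ log₁₀(t₂/t₁) = S_s·(1+e_p)/(C_α·H).
log₁₀(t₂/t₁) = 0.034 × (1+1.14) / (0.029×2.4) = 1.045
t₂ = t₁ × 10^1.045 = 3.2 × 11.1 = 35.53 years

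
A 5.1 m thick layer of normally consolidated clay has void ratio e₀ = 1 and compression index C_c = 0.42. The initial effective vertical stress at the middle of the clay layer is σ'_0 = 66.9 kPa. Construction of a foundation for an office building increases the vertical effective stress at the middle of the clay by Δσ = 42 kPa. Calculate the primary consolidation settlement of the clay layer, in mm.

S_c ≈ 227 mm

Final effective stress: σ'_f = σ'_0 + Δσ = 66.9 + 42 = 108.9 kPa.
Normally consolidated clay, so the full stress increment lies on the virgin compression line:
S_c = C_c·H/(1+e₀)·log₁₀(σ'_f/σ'_0) = 0.42×5.1/(1+1)×log₁₀(108.9/66.9)
    = 1.071 × 0.2116 = 0.2266 m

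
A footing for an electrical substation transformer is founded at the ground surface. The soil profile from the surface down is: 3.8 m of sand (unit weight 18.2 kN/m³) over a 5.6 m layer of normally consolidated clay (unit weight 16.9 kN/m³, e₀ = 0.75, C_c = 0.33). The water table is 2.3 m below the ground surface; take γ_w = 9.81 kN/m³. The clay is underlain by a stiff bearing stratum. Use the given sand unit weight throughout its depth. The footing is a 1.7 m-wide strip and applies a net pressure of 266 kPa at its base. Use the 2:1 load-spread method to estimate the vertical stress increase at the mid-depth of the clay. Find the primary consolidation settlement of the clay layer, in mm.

S_c ≈ 252 mm

Mid-depth of clay below the ground surface: z = 3.8 + 5.6/2 = 6.6 m.
Total vertical stress at mid-clay: σ_v = 18.2×3.8 + 16.9×2.8 = 116.48 kPa.
Pore pressure: u = 9.81×(6.6 − 2.3) = 42.183 kPa.
Initial effective stress: σ'_0 = σ_v − u = 116.48 − 42.183 = 74.297 kPa.
Stress increase at mid-clay by the 2:1 spreading method:
Δσ = qB/(B+z) = 266×1.7/(1.7+6.6) = 54.482 kPa
Final effective stress: σ'_f = σ'_0 + Δσ = 74.297 + 54.482 = 128.78 kPa.
Normally consolidated clay, so the full stress increment lies on the virgin compression line:
S_c = C_c·H/(1+e₀)·log₁₀(σ'_f/σ'_0) = 0.33×5.6/(1+0.75)×log₁₀(128.78/74.297)
    = 1.056 × 0.23888 = 0.2523 m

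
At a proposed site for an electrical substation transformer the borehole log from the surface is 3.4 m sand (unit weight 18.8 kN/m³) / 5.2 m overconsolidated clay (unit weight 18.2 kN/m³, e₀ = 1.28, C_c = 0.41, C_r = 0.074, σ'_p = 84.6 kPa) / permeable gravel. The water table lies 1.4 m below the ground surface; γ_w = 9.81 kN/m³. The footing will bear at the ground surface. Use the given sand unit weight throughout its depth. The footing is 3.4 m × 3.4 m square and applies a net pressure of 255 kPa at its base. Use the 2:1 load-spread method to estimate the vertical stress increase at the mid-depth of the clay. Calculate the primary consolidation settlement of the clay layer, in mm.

Mid-depth of clay below the ground surface: z = 3.4 + 5.2/2 = 6 m.
Total vertical stress at mid-clay: σ_v = 18.8×3.4 + 18.2×2.6 = 111.24 kPa.
Pore pressure: u = 9.81×(6 − 1.4) = 45.126 kPa.
Initial effective stress: σ'_0 = σ_v − u = 111.24 − 45.126 = 66.114 kPa.
Stress increase at mid-clay by the 2:1 spreading method:
Δσ = qBL/((B+z)(L+z)) = 255×3.4×3.4/((3.4+6)(3.4+6)) = 33.361 kPa
Final effective stress: σ'_f = 66.114 + 33.361 = 99.475 kPa.
σ'_f = 99.475 > σ'_p = 84.6 kPa, so the stress path crosses the preconsolidation pressure — recompression up to σ'_p, then virgin compression beyond:
S_c = H/(1+e₀)·[C_r·log₁₀(σ'_p/σ'_0) + C_c·log₁₀(σ'_f/σ'_p)]
    = 5.2/2.28 × [0.074×log₁₀(84.6/66.114) + 0.41×log₁₀(99.475/84.6)]
    = 2.2807 × [0.0079237 + 0.028841] = 0.08385 m

S_c ≈ 83.8 mm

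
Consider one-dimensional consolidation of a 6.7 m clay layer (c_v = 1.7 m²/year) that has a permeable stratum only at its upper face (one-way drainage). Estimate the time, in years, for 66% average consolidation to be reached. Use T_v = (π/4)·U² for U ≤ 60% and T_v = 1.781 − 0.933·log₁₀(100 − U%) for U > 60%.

t ≈ 9.3 years

Drainage path length: H_d = H = 6.7 m (single drainage).
U > 60%: T_v = 1.781 − 0.933·log₁₀(100 − 66) = 0.35213.
t = T_v·H_d²/c_v = 0.35213×6.7²/1.7 = 9.298 years.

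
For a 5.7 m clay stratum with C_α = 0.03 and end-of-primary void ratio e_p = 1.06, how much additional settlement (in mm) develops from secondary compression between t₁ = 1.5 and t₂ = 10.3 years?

S_s ≈ 69.5 mm

Secondary compression: S_s = C_α·H/(1+e_p)·log₁₀(t₂/t₁)
S_s = 0.03×5.7/(1+1.06)×log₁₀(10.3/1.5)
    = 0.08301 × 0.8367 = 0.06946 m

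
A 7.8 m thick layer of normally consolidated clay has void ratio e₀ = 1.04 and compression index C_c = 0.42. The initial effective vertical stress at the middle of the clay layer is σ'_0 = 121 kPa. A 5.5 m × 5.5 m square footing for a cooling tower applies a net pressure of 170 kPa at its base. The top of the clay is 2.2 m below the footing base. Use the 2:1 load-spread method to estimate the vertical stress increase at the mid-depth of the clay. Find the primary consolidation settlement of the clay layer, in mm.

S_c ≈ 191 mm

Mid-depth of clay below the footing base: z = 2.2 + 7.8/2 = 6.1 m.
Stress increase at mid-clay by the 2:1 spreading method:
Δσ = qBL/((B+z)(L+z)) = 170×5.5×5.5/((5.5+6.1)(5.5+6.1)) = 38.217 kPa
Final effective stress: σ'_f = σ'_0 + Δσ = 121 + 38.217 = 159.22 kPa.
Normally consolidated clay, so the full stress increment lies on the virgin compression line:
S_c = C_c·H/(1+e₀)·log₁₀(σ'_f/σ'_0) = 0.42×7.8/(1+1.04)×log₁₀(159.22/121)
    = 1.6059 × 0.11921 = 0.1914 m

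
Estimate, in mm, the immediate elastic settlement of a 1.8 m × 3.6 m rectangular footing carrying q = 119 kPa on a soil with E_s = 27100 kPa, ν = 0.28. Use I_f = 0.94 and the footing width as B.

S_e ≈ 6.85 mm

Immediate (elastic) settlement: S_e = q·B·(1−ν²)/E_s · I_f.
S_e = 119 × 1.8 × (1 − 0.28²) / 27100 × 0.94
    = 119 × 1.8 × 0.9216 / 27100 × 0.94
    = 0.006847 m = 6.847 mm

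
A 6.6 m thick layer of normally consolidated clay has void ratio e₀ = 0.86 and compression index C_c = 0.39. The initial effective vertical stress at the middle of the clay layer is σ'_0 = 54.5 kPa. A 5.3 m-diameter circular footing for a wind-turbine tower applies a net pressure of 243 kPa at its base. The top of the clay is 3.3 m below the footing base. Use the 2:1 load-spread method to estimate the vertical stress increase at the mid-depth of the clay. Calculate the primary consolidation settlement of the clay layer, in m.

S_c ≈ 0.381 m

Mid-depth of clay below the footing base: z = 3.3 + 6.6/2 = 6.6 m.
Stress increase at mid-clay by the 2:1 spreading method:
Δσ ≈ qD²/(D+z)² = 243×5.3²/(5.3+6.6)² = 48.202 kPa
Final effective stress: σ'_f = σ'_0 + Δσ = 54.5 + 48.202 = 102.7 kPa.
Normally consolidated clay, so the full stress increment lies on the virgin compression line:
S_c = C_c·H/(1+e₀)·log₁₀(σ'_f/σ'_0) = 0.39×6.6/(1+0.86)×log₁₀(102.7/54.5)
    = 1.3839 × 0.27517 = 0.3808 m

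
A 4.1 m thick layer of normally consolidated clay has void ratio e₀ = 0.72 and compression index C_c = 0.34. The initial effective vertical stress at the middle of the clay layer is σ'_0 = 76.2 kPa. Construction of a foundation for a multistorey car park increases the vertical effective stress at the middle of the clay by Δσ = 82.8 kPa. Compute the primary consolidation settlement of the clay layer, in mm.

S_c ≈ 259 mm

Final effective stress: σ'_f = σ'_0 + Δσ = 76.2 + 82.8 = 159 kPa.
Normally consolidated clay, so the full stress increment lies on the virgin compression line:
S_c = C_c·H/(1+e₀)·log₁₀(σ'_f/σ'_0) = 0.34×4.1/(1+0.72)×log₁₀(159/76.2)
    = 0.81047 × 0.31944 = 0.2589 m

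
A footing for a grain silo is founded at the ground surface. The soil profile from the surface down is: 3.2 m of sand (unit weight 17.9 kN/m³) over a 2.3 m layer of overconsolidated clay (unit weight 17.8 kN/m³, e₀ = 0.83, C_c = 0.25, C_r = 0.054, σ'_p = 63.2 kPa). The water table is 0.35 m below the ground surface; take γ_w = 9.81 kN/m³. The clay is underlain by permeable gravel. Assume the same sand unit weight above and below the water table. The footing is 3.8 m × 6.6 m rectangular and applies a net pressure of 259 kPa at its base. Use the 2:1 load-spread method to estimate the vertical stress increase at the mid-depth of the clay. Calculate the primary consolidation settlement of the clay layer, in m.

S_c ≈ 0.0918 m

Mid-depth of clay below the ground surface: z = 3.2 + 2.3/2 = 4.35 m.
Total vertical stress at mid-clay: σ_v = 17.9×3.2 + 17.8×1.15 = 77.75 kPa.
Pore pressure: u = 9.81×(4.35 − 0.35) = 39.24 kPa.
Initial effective stress: σ'_0 = σ_v − u = 77.75 − 39.24 = 38.51 kPa.
Stress increase at mid-clay by the 2:1 spreading method:
Δσ = qBL/((B+z)(L+z)) = 259×3.8×6.6/((3.8+4.35)(6.6+4.35)) = 72.787 kPa
Final effective stress: σ'_f = 38.51 + 72.787 = 111.3 kPa.
σ'_f = 111.3 > σ'_p = 63.2 kPa, so the stress path crosses the preconsolidation pressure — recompression up to σ'_p, then virgin compression beyond:
S_c = H/(1+e₀)·[C_r·log₁₀(σ'_p/σ'_0) + C_c·log₁₀(σ'_f/σ'_p)]
    = 2.3/1.83 × [0.054×log₁₀(63.2/38.51) + 0.25×log₁₀(111.3/63.2)]
    = 1.2568 × [0.011618 + 0.061445] = 0.09183 m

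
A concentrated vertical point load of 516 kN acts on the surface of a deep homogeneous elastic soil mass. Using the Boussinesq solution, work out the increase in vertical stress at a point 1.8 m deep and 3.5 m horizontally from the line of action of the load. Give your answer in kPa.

Boussinesq vertical stress below a point load on an elastic half-space:
Δσ_z = 3P/(2πz²) · [1 + (r/z)²]^(−5/2)
r/z = 3.5/1.8 = 1.9444; [1+(r/z)²]^(−5/2) = 0.020009.
Δσ_z = 3×516/(2π×1.8²) × 0.020009 = 76.041 × 0.020009 = 1.522 kPa

Δσ_z ≈ 1.52 kPa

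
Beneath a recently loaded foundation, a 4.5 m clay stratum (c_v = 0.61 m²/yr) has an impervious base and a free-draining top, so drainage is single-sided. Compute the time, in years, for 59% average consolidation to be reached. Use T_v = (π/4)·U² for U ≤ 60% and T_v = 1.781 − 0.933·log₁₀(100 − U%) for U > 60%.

t ≈ 9.08 years

Drainage path length: H_d = H = 4.5 m (single drainage).
U ≤ 60%: T_v = (π/4)·U² = (π/4)×0.59² = 0.2734.
t = T_v·H_d²/c_v = 0.2734×4.5²/0.61 = 9.076 years.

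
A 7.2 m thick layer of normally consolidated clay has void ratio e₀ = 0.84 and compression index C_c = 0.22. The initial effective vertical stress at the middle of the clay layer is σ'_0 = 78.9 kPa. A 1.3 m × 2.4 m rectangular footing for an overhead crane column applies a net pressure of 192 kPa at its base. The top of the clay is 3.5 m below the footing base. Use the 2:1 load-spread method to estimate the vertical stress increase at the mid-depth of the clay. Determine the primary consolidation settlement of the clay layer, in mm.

Mid-depth of clay below the footing base: z = 3.5 + 7.2/2 = 7.1 m.
Stress increase at mid-clay by the 2:1 spreading method:
Δσ = qBL/((B+z)(L+z)) = 192×1.3×2.4/((1.3+7.1)(2.4+7.1)) = 7.5068 kPa
Final effective stress: σ'_f = σ'_0 + Δσ = 78.9 + 7.5068 = 86.407 kPa.
Normally consolidated clay, so the full stress increment lies on the virgin compression line:
S_c = C_c·H/(1+e₀)·log₁₀(σ'_f/σ'_0) = 0.22×7.2/(1+0.84)×log₁₀(86.407/78.9)
    = 0.86087 × 0.039472 = 0.03398 m

S_c ≈ 34 mm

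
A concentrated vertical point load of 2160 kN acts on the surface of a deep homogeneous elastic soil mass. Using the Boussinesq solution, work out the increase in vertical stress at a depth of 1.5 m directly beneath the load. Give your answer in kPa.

Δσ_z ≈ 458 kPa

Boussinesq vertical stress below a point load on an elastic half-space:
Δσ_z = 3P/(2πz²) · [1 + (r/z)²]^(−5/2)
r/z = 0/1.5 = 0; [1+(r/z)²]^(−5/2) = 1.
Δσ_z = 3×2160/(2π×1.5²) × 1 = 458.37 × 1 = 458.4 kPa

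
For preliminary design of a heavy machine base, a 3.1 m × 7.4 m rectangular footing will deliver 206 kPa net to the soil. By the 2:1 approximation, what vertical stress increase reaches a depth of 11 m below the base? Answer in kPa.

By the 2:1 method the load spreads at 1 horizontal : 2 vertical, so at depth z the loaded area has grown by z in each plan dimension:
Δσ = qBL/((B+z)(L+z)) = 206×3.1×7.4/((3.1+11)(7.4+11)) = 18.215 kPa

Δσ_z ≈ 18.2 kPa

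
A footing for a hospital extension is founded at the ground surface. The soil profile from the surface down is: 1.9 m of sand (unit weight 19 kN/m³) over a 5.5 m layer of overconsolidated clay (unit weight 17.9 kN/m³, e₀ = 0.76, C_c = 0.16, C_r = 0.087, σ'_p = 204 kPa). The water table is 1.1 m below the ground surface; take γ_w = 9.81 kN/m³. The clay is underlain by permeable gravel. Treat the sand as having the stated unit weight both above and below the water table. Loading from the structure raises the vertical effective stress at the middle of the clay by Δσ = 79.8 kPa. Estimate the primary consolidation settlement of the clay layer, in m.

S_c ≈ 0.112 m

Mid-depth of clay below the ground surface: z = 1.9 + 5.5/2 = 4.65 m.
Total vertical stress at mid-clay: σ_v = 19×1.9 + 17.9×2.75 = 85.325 kPa.
Pore pressure: u = 9.81×(4.65 − 1.1) = 34.825 kPa.
Initial effective stress: σ'_0 = σ_v − u = 85.325 − 34.825 = 50.5 kPa.
Final effective stress: σ'_f = 50.5 + 79.8 = 130.3 kPa.
σ'_f = 130.3 ≤ σ'_p = 204 kPa, so the clay remains overconsolidated and only the recompression index applies:
S_c = C_r·H/(1+e₀)·log₁₀(σ'_f/σ'_0) = 0.087×5.5/1.76×log₁₀(130.3/50.5)
    = 0.27187 × 0.41165 = 0.1119 m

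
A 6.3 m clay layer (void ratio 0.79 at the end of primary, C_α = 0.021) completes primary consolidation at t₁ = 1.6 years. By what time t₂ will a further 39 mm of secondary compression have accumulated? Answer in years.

t₂ ≈ 5.39 years

S_s = C_α·H/(1+e_p)·log₁₀(t₂/t₁) ⇒ log₁₀(t₂/t₁) = S_s·(1+e_p)/(C_α·H).
log₁₀(t₂/t₁) = 0.039 × (1+0.79) / (0.021×6.3) = 0.5277
t₂ = t₁ × 10^0.5277 = 1.6 × 3.37 = 5.392 years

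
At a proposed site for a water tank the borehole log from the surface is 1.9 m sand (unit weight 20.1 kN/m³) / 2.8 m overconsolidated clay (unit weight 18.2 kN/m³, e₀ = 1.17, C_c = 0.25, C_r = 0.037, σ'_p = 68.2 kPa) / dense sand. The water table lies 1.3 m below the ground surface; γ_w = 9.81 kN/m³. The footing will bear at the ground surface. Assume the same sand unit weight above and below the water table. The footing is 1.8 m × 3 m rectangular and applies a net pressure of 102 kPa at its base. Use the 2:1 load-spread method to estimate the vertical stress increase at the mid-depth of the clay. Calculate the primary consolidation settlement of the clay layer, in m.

Mid-depth of clay below the ground surface: z = 1.9 + 2.8/2 = 3.3 m.
Total vertical stress at mid-clay: σ_v = 20.1×1.9 + 18.2×1.4 = 63.67 kPa.
Pore pressure: u = 9.81×(3.3 − 1.3) = 19.62 kPa.
Initial effective stress: σ'_0 = σ_v − u = 63.67 − 19.62 = 44.05 kPa.
Stress increase at mid-clay by the 2:1 spreading method:
Δσ = qBL/((B+z)(L+z)) = 102×1.8×3/((1.8+3.3)(3+3.3)) = 17.143 kPa
Final effective stress: σ'_f = 44.05 + 17.143 = 61.193 kPa.
σ'_f = 61.193 ≤ σ'_p = 68.2 kPa, so the clay remains overconsolidated and only the recompression index applies:
S_c = C_r·H/(1+e₀)·log₁₀(σ'_f/σ'_0) = 0.037×2.8/2.17×log₁₀(61.193/44.05)
    = 0.047741 × 0.14276 = 0.006816 m

S_c ≈ 0.00682 m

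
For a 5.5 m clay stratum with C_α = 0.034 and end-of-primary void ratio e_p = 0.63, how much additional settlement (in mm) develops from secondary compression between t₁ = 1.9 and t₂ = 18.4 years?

S_s ≈ 113 mm

Secondary compression: S_s = C_α·H/(1+e_p)·log₁₀(t₂/t₁)
S_s = 0.034×5.5/(1+0.63)×log₁₀(18.4/1.9)
    = 0.1147 × 0.9861 = 0.1131 m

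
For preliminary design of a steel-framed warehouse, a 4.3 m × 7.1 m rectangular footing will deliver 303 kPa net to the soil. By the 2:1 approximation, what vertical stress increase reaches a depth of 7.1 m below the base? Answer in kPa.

By the 2:1 method the load spreads at 1 horizontal : 2 vertical, so at depth z the loaded area has grown by z in each plan dimension:
Δσ = qBL/((B+z)(L+z)) = 303×4.3×7.1/((4.3+7.1)(7.1+7.1)) = 57.145 kPa

Δσ_z ≈ 57.1 kPa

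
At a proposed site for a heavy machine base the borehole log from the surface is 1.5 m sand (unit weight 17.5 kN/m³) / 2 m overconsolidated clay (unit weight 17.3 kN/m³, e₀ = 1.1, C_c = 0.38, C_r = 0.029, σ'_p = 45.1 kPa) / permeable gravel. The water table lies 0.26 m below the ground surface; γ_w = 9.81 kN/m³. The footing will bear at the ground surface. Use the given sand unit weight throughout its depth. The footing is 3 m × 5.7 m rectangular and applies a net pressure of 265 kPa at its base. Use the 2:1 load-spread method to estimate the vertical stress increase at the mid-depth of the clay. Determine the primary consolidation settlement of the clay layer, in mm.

S_c ≈ 165 mm

Mid-depth of clay below the ground surface: z = 1.5 + 2/2 = 2.5 m.
Total vertical stress at mid-clay: σ_v = 17.5×1.5 + 17.3×1 = 43.55 kPa.
Pore pressure: u = 9.81×(2.5 − 0.26) = 21.974 kPa.
Initial effective stress: σ'_0 = σ_v − u = 43.55 − 21.974 = 21.576 kPa.
Stress increase at mid-clay by the 2:1 spreading method:
Δσ = qBL/((B+z)(L+z)) = 265×3×5.7/((3+2.5)(5.7+2.5)) = 100.48 kPa
Final effective stress: σ'_f = 21.576 + 100.48 = 122.06 kPa.
σ'_f = 122.06 > σ'_p = 45.1 kPa, so the stress path crosses the preconsolidation pressure — recompression up to σ'_p, then virgin compression beyond:
S_c = H/(1+e₀)·[C_r·log₁₀(σ'_p/σ'_0) + C_c·log₁₀(σ'_f/σ'_p)]
    = 2/2.1 × [0.029×log₁₀(45.1/21.576) + 0.38×log₁₀(122.06/45.1)]
    = 0.95238 × [0.009286 + 0.16431] = 0.1653 m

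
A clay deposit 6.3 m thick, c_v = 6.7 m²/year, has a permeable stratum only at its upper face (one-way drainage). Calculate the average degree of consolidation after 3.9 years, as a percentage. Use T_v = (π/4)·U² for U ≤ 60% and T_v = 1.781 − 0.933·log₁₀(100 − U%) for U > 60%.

U ≈ 84 %

Drainage path length: H_d = H = 6.3 m (single drainage).
T_v = c_v·t/H_d² = 6.7×3.9/6.3² = 0.65835.
T_v = 0.65835 corresponds to the U > 60% branch:
U = 1 − 10^((1.781 − T_v)/0.933)/100 = 0.8403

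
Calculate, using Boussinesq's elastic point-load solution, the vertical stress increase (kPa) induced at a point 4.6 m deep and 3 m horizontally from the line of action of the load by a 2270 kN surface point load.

Boussinesq vertical stress below a point load on an elastic half-space:
Δσ_z = 3P/(2πz²) · [1 + (r/z)²]^(−5/2)
r/z = 3/4.6 = 0.65217; [1+(r/z)²]^(−5/2) = 0.4123.
Δσ_z = 3×2270/(2π×4.6²) × 0.4123 = 51.221 × 0.4123 = 21.12 kPa

Δσ_z ≈ 21.1 kPa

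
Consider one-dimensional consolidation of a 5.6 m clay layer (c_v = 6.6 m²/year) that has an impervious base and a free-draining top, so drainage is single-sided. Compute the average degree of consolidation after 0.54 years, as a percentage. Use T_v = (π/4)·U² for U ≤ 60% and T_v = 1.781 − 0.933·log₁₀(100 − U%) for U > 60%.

U ≈ 38 %

Drainage path length: H_d = H = 5.6 m (single drainage).
T_v = c_v·t/H_d² = 6.6×0.54/5.6² = 0.11365.
T_v = 0.11365 corresponds to the U ≤ 60% branch:
U = √(4T_v/π) = 0.3804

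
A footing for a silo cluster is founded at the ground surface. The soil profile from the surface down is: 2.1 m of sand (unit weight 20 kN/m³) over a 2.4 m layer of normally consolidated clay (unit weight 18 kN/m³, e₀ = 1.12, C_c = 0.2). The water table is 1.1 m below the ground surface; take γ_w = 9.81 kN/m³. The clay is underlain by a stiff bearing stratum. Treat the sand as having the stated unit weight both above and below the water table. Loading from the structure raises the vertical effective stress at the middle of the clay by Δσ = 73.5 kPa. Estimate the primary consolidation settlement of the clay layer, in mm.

S_c ≈ 99.4 mm

Mid-depth of clay below the ground surface: z = 2.1 + 2.4/2 = 3.3 m.
Total vertical stress at mid-clay: σ_v = 20×2.1 + 18×1.2 = 63.6 kPa.
Pore pressure: u = 9.81×(3.3 − 1.1) = 21.582 kPa.
Initial effective stress: σ'_0 = σ_v − u = 63.6 − 21.582 = 42.018 kPa.
Final effective stress: σ'_f = σ'_0 + Δσ = 42.018 + 73.5 = 115.52 kPa.
Normally consolidated clay, so the full stress increment lies on the virgin compression line:
S_c = C_c·H/(1+e₀)·log₁₀(σ'_f/σ'_0) = 0.2×2.4/(1+1.12)×log₁₀(115.52/42.018)
    = 0.22642 × 0.43922 = 0.09945 m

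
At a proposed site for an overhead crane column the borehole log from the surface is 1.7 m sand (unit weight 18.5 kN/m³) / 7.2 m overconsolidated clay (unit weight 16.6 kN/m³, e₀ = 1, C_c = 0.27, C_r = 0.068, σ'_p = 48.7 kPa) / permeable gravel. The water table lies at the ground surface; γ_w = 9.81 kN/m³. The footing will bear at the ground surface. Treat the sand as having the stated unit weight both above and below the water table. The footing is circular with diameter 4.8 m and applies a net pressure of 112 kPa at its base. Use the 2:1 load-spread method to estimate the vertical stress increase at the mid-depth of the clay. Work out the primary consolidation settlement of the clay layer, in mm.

Mid-depth of clay below the ground surface: z = 1.7 + 7.2/2 = 5.3 m.
Total vertical stress at mid-clay: σ_v = 18.5×1.7 + 16.6×3.6 = 91.21 kPa.
Pore pressure: u = 9.81×(5.3 − 0) = 51.993 kPa.
Initial effective stress: σ'_0 = σ_v − u = 91.21 − 51.993 = 39.217 kPa.
Stress increase at mid-clay by the 2:1 spreading method:
Δσ ≈ qD²/(D+z)² = 112×4.8²/(4.8+5.3)² = 25.296 kPa
Final effective stress: σ'_f = 39.217 + 25.296 = 64.513 kPa.
σ'_f = 64.513 > σ'_p = 48.7 kPa, so the stress path crosses the preconsolidation pressure — recompression up to σ'_p, then virgin compression beyond:
S_c = H/(1+e₀)·[C_r·log₁₀(σ'_p/σ'_0) + C_c·log₁₀(σ'_f/σ'_p)]
    = 7.2/2 × [0.068×log₁₀(48.7/39.217) + 0.27×log₁₀(64.513/48.7)]
    = 3.6 × [0.0063957 + 0.032972] = 0.1417 m

S_c ≈ 142 mm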